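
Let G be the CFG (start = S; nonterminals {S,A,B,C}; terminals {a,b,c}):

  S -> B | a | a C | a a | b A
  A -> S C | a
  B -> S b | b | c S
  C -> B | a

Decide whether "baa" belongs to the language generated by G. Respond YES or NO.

Convert to CNF:
  S -> S T0 | T0 A | T1 S | T2 C | T2 T2 | a | b
  A -> S C | a
  B -> S T0 | T1 S | b
  C -> S T0 | T1 S | a | b
  T0 -> b
  T1 -> c
  T2 -> a

CYK table (by increasing span):
  T[0,0] 'b' = {B,C,S,T0}  orig:{B,C,S}
  T[1,1] 'a' = {A,C,S,T2}  orig:{A,C,S}
  T[2,2] 'a' = {A,C,S,T2}  orig:{A,C,S}
  T[0,1] 'ba' = {A,S}
  T[1,2] 'aa' = {A,S}
  T[0,2] 'baa' = {A,S}

S ∈ T[0,2] ⇒ YES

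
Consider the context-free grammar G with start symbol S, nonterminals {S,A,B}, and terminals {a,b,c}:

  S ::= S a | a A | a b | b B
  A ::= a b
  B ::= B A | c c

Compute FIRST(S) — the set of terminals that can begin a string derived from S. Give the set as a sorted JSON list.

FIRST sets, iterate to fixpoint:
round 1:
  A via A→a b: +{a}
  B via B→c c: +{c}
  S via S→a A: +{a}
  S via S→b B: +{b}
  FIRST[S]={a,b}  FIRST[A]={a}  FIRST[B]={c}
round 2: done
  FIRST[S]={a,b}  FIRST[A]={a}  FIRST[B]={c}

FIRST(S) = ["a", "b"]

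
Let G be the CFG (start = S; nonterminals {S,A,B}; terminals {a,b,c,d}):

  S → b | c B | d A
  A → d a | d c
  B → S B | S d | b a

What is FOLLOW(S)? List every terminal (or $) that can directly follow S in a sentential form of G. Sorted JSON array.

FIRST iteration:
round 1:
  A via A→d a: +{d}
  B via B→b a: +{b}
  S via S→b: +{b}
  S via S→c B: +{c}
  S via S→d A: +{d}
  FIRST[S]={b,c,d}  FIRST[A]={d}  FIRST[B]={b}
round 2:
  B via B→S B: +{c,d}
  FIRST[S]={b,c,d}  FIRST[A]={d}  FIRST[B]={b,c,d}
round 3: — fixpoint
  FIRST[S]={b,c,d}  FIRST[A]={d}  FIRST[B]={b,c,d}

Compute FOLLOW by fixpoint:
seed FOLLOW(S) with $
pass 1:
  B→S B: FOLLOW(S) ⊇ FIRST(B) = {b,c,d}; new: +{b,c,d}
  S→c B: FOLLOW(B) ⊇ FOLLOW(S) ⊇ {$,b,c,d}; new: +{$,b,c,d}
  S→d A: FOLLOW(A) ⊇ FOLLOW(S) ⊇ {$,b,c,d}; new: +{$,b,c,d}
  S: {$,b,c,d}  A: {$,b,c,d}  B: {$,b,c,d}
pass 2: (stable)
  S: {$,b,c,d}  A: {$,b,c,d}  B: {$,b,c,d}

FOLLOW(S) = ["$", "b", "c", "d"]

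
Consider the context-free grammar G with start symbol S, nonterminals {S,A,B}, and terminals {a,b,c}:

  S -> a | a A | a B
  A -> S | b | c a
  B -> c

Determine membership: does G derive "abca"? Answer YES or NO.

CNF form of G:
  S -> T0 A | T0 B | a
  A -> T0 A | T0 B | T1 T0 | a | b
  B -> c
  T0 -> a
  T1 -> c

CYK fill:
  cell(0,0) a: {A,S,T0}  orig:{A,S}
  cell(1,1) b: {A}
  cell(2,2) c: {B,T1}  orig:{B}
  cell(3,3) a: {A,S,T0}  orig:{A,S}
  cell(0,1) ab: {A,S}
  cell(1,2) bc: ∅
  cell(2,3) ca: {A}
  cell(0,2) abc: ∅
  cell(1,3) bca: ∅
  cell(0,3) abca: ∅

S ∉ T[0,3] ⇒ NO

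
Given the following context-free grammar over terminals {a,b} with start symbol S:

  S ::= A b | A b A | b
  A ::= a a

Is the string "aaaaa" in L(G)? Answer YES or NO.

CNF form of G:
  S -> A T1 | A X2 | b
  A -> T0 T0
  T0 -> a
  T1 -> b
  X2 -> T1 A

CYK table (by increasing span):
  [0..0]={T0}  "a"  orig:{}
  [1..1]={T0}  "a"  orig:{}
  [2..2]={T0}  "a"  orig:{}
  [3..3]={T0}  "a"  orig:{}
  [4..4]={T0}  "a"  orig:{}
  [0..1]={A}  "aa"
  [1..2]={A}  "aa"
  [2..3]={A}  "aa"
  [3..4]={A}  "aa"
  [0..2]=∅  "aaa"
  [1..3]=∅  "aaa"
  [2..4]=∅  "aaa"
  [0..3]=∅  "aaaa"
  [1..4]=∅  "aaaa"
  [0..4]=∅  "aaaaa"

S ∉ T[0,4] ⇒ NO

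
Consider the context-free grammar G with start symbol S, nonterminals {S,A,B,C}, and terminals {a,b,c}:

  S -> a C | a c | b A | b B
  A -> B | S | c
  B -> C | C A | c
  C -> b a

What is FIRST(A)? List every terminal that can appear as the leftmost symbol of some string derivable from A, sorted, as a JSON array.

Compute FIRST by fixpoint:
pass 1:
  A via A→c: +{c}
  B via B→c: +{c}
  C via C→b a: +{b}
  S via S→a C: +{a}
  S via S→b A: +{b}
  S: {a,b}  A: {c}  B: {c}  C: {b}
pass 2:
  A via A→S: +{a,b}
  B via B→C: +{b}
  S: {a,b}  A: {a,b,c}  B: {b,c}  C: {b}
pass 3: (no change)
  S: {a,b}  A: {a,b,c}  B: {b,c}  C: {b}

FIRST(A) = ["a", "b", "c"]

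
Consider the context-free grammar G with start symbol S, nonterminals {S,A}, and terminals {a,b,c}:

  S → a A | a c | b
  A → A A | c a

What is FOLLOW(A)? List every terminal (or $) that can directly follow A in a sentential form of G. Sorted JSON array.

Compute FIRST by fixpoint:
pass 1:
  A via A→c a: +{c}
  S via S→a A: +{a}
  S via S→b: +{b}
  FIRST[S]={a,b}  FIRST[A]={c}
pass 2: (stable)
  FIRST[S]={a,b}  FIRST[A]={c}

Compute FOLLOW by fixpoint:
initialize: $ ∈ FOLLOW(S)
iter 1:
  A→A A: FOLLOW(A) ⊇ FIRST(A) = {c}; new: +{c}
  S→a A: FOLLOW(A) ⊇ FOLLOW(S) ⊇ {$}; new: +{$}
  FOLLOW(S)={$}  FOLLOW(A)={$,c}
iter 2: done
  FOLLOW(S)={$}  FOLLOW(A)={$,c}

FOLLOW(A) = ["$", "c"]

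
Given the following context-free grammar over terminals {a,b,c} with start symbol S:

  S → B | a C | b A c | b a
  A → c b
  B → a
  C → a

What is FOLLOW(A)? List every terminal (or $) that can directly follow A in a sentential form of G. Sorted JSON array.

FIRST iteration:
round 1:
  A via A→c b: +{c}
  B via B→a: +{a}
  C via C→a: +{a}
  S via S→B: +{a}
  S via S→b A c: +{b}
  FIRST(S)={a,b}  FIRST(A)={c}  FIRST(B)={a}  FIRST(C)={a}
round 2: done
  FIRST(S)={a,b}  FIRST(A)={c}  FIRST(B)={a}  FIRST(C)={a}

Compute FOLLOW by fixpoint:
initialize: $ ∈ FOLLOW(S)
[1]
  S→B: FOLLOW(B) ⊇ FOLLOW(S) ⊇ {$}; new: +{$}
  S→a C: FOLLOW(C) ⊇ FOLLOW(S) ⊇ {$}; new: +{$}
  S→b A c: FOLLOW(A) ⊇ FIRST(c) = {c}; new: +{c}
  FOLLOW(S)={$}  FOLLOW(A)={c}  FOLLOW(B)={$}  FOLLOW(C)={$}
[2] — fixpoint
  FOLLOW(S)={$}  FOLLOW(A)={c}  FOLLOW(B)={$}  FOLLOW(C)={$}

FOLLOW(A) = ["c"]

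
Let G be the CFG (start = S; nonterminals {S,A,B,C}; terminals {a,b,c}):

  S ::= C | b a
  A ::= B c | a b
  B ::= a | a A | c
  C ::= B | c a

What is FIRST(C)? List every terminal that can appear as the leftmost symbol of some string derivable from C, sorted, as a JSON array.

Compute FIRST by fixpoint:
round 1:
  A via A→a b: +{a}
  B via B→a: +{a}
  B via B→c: +{c}
  C via C→B: +{a,c}
  S via S→C: +{a,c}
  S via S→b a: +{b}
  FIRST[S]={a,b,c}  FIRST[A]={a}  FIRST[B]={a,c}  FIRST[C]={a,c}
round 2:
  A via A→B c: +{c}
  FIRST[S]={a,b,c}  FIRST[A]={a,c}  FIRST[B]={a,c}  FIRST[C]={a,c}
round 3: (no change)
  FIRST[S]={a,b,c}  FIRST[A]={a,c}  FIRST[B]={a,c}  FIRST[C]={a,c}

FIRST(C) = ["a", "c"]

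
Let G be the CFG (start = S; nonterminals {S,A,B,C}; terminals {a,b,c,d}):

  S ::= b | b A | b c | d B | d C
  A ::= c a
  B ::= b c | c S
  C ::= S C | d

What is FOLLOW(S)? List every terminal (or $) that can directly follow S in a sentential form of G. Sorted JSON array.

Compute FIRST by fixpoint:
iter 1:
  A via A→c a: +{c}
  B via B→b c: +{b}
  B via B→c S: +{c}
  C via C→d: +{d}
  S via S→b: +{b}
  S via S→d B: +{d}
  FIRST[S]={b,d}  FIRST[A]={c}  FIRST[B]={b,c}  FIRST[C]={d}
iter 2:
  C via C→S C: +{b}
  FIRST[S]={b,d}  FIRST[A]={c}  FIRST[B]={b,c}  FIRST[C]={b,d}
iter 3: (no change)
  FIRST[S]={b,d}  FIRST[A]={c}  FIRST[B]={b,c}  FIRST[C]={b,d}

FOLLOW iteration:
seed FOLLOW(S) with $
pass 1:
  C→S C: FOLLOW(S) ⊇ FIRST(C) = {b,d}; new: +{b,d}
  S→b A: FOLLOW(A) ⊇ FOLLOW(S) ⊇ {$,b,d}; new: +{$,b,d}
  S→d B: FOLLOW(B) ⊇ FOLLOW(S) ⊇ {$,b,d}; new: +{$,b,d}
  S→d C: FOLLOW(C) ⊇ FOLLOW(S) ⊇ {$,b,d}; new: +{$,b,d}
  S: {$,b,d}  A: {$,b,d}  B: {$,b,d}  C: {$,b,d}
pass 2: — fixpoint
  S: {$,b,d}  A: {$,b,d}  B: {$,b,d}  C: {$,b,d}

FOLLOW(S) = ["$", "b", "d"]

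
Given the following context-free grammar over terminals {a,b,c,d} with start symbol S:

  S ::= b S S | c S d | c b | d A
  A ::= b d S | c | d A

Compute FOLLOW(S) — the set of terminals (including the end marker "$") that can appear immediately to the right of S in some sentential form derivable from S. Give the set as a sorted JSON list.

FIRST iteration:
[1]
  A via A→b d S: +{b}
  A via A→c: +{c}
  A via A→d A: +{d}
  S via S→b S S: +{b}
  S via S→c S d: +{c}
  S via S→d A: +{d}
  FIRST[S]={b,c,d}  FIRST[A]={b,c,d}
[2] — fixpoint
  FIRST[S]={b,c,d}  FIRST[A]={b,c,d}

FOLLOW sets:
seed FOLLOW(S) with $
iter 1:
  S→b S S: FOLLOW(S) ⊇ FIRST(S) = {b,c,d}; new: +{b,c,d}
  S→d A: FOLLOW(A) ⊇ FOLLOW(S) ⊇ {$,b,c,d}; new: +{$,b,c,d}
  FOLLOW[S]={$,b,c,d}  FOLLOW[A]={$,b,c,d}
iter 2: (no change)
  FOLLOW[S]={$,b,c,d}  FOLLOW[A]={$,b,c,d}

FOLLOW(S) = ["$", "b", "c", "d"]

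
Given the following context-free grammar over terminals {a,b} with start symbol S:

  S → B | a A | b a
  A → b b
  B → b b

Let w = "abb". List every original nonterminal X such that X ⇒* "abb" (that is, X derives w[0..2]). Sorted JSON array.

Convert to CNF:
  S -> T0 T0 | T0 T1 | T1 A
  A -> T0 T0
  B -> T0 T0
  T0 -> b
  T1 -> a

CYK table (by increasing span), restricted to cells inside w[0..2]:
  [0..0]={T1}  "a"  orig:{}
  [1..1]={T0}  "b"  orig:{}
  [2..2]={T0}  "b"  orig:{}
  [0..1]=∅  "ab"
  [1..2]={A,B,S}  "bb"
  [0..2]={S}  "abb"

Original NTs in T[0,2] deriving "abb": ["S"]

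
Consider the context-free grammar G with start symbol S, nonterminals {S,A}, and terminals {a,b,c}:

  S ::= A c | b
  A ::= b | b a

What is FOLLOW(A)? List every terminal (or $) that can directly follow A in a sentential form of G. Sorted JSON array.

FIRST sets, iterate to fixpoint:
[1]
  A via A→b: +{b}
  S via S→A c: +{b}
  FIRST[S]={b}  FIRST[A]={b}
[2] — fixpoint
  FIRST[S]={b}  FIRST[A]={b}

FOLLOW iteration:
FOLLOW(S) := {$}
pass 1:
  S→A c: FOLLOW(A) ⊇ FIRST(c) = {c}; new: +{c}
  FOLLOW[S]={$}  FOLLOW[A]={c}
pass 2: (stable)
  FOLLOW[S]={$}  FOLLOW[A]={c}

FOLLOW(A) = ["c"]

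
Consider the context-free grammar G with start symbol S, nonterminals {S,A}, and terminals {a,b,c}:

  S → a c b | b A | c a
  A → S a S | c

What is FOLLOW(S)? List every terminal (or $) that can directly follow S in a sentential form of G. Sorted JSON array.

Compute FIRST by fixpoint:
iter 1:
  A via A→c: +{c}
  S via S→a c b: +{a}
  S via S→b A: +{b}
  S via S→c a: +{c}
  S: {a,b,c}  A: {c}
iter 2:
  A via A→S a S: +{a,b}
  S: {a,b,c}  A: {a,b,c}
iter 3: (stable)
  S: {a,b,c}  A: {a,b,c}

FOLLOW iteration:
initialize: $ ∈ FOLLOW(S)
iter 1:
  A→S a S: FOLLOW(S) ⊇ FIRST(a) = {a}; new: +{a}
  S→b A: FOLLOW(A) ⊇ FOLLOW(S) ⊇ {$,a}; new: +{$,a}
  FOLLOW[S]={$,a}  FOLLOW[A]={$,a}
iter 2: done
  FOLLOW[S]={$,a}  FOLLOW[A]={$,a}

FOLLOW(S) = ["$", "a"]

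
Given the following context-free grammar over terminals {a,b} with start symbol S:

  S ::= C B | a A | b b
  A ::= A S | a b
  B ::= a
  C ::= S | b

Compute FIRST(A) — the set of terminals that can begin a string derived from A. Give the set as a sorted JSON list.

FIRST iteration:
[1]
  A via A→a b: +{a}
  B via B→a: +{a}
  C via C→b: +{b}
  S via S→C B: +{b}
  S via S→a A: +{a}
  S: {a,b}  A: {a}  B: {a}  C: {b}
[2]
  C via C→S: +{a}
  S: {a,b}  A: {a}  B: {a}  C: {a,b}
[3] (stable)
  S: {a,b}  A: {a}  B: {a}  C: {a,b}

FIRST(A) = ["a"]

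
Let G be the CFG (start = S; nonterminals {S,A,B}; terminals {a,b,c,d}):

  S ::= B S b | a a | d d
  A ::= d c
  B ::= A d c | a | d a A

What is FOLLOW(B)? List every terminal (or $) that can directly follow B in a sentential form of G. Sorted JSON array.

FIRST sets, iterate to fixpoint:
iter 1:
  A via A→d c: +{d}
  B via B→A d c: +{d}
  B via B→a: +{a}
  S via S→B S b: +{a,d}
  FIRST[S]={a,d}  FIRST[A]={d}  FIRST[B]={a,d}
iter 2: — fixpoint
  FIRST[S]={a,d}  FIRST[A]={d}  FIRST[B]={a,d}

Compute FOLLOW by fixpoint:
FOLLOW(S) := {$}
round 1:
  B→A d c: FOLLOW(A) ⊇ FIRST(d) = {d}; new: +{d}
  S→B S b: FOLLOW(B) ⊇ FIRST(S) = {a,d}; new: +{a,d}
  S→B S b: FOLLOW(S) ⊇ FIRST(b) = {b}; new: +{b}
  FOLLOW[S]={$,b}  FOLLOW[A]={d}  FOLLOW[B]={a,d}
round 2:
  B→d a A: FOLLOW(A) ⊇ FOLLOW(B) ⊇ {a,d}; new: +{a}
  FOLLOW[S]={$,b}  FOLLOW[A]={a,d}  FOLLOW[B]={a,d}
round 3: (no change)
  FOLLOW[S]={$,b}  FOLLOW[A]={a,d}  FOLLOW[B]={a,d}

FOLLOW(B) = ["a", "d"]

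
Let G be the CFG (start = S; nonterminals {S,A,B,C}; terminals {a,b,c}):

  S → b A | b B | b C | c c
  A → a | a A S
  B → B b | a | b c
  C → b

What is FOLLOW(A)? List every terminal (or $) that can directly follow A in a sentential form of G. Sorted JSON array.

FIRST iteration:
pass 1:
  A via A→a: +{a}
  B via B→a: +{a}
  B via B→b c: +{b}
  C via C→b: +{b}
  S via S→b A: +{b}
  S via S→c c: +{c}
  S: {b,c}  A: {a}  B: {a,b}  C: {b}
pass 2: — fixpoint
  S: {b,c}  A: {a}  B: {a,b}  C: {b}

Compute FOLLOW by fixpoint:
FOLLOW(S) := {$}
pass 1:
  A→a A S: FOLLOW(A) ⊇ FIRST(S) = {b,c}; new: +{b,c}
  A→a A S: FOLLOW(S) ⊇ FOLLOW(A) ⊇ {b,c}; new: +{b,c}
  B→B b: FOLLOW(B) ⊇ FIRST(b) = {b}; new: +{b}
  S→b A: FOLLOW(A) ⊇ FOLLOW(S) ⊇ {$,b,c}; new: +{$}
  S→b B: FOLLOW(B) ⊇ FOLLOW(S) ⊇ {$,b,c}; new: +{$,c}
  S→b C: FOLLOW(C) ⊇ FOLLOW(S) ⊇ {$,b,c}; new: +{$,b,c}
  FOLLOW(S)={$,b,c}  FOLLOW(A)={$,b,c}  FOLLOW(B)={$,b,c}  FOLLOW(C)={$,b,c}
pass 2: — fixpoint
  FOLLOW(S)={$,b,c}  FOLLOW(A)={$,b,c}  FOLLOW(B)={$,b,c}  FOLLOW(C)={$,b,c}

FOLLOW(A) = ["$", "b", "c"]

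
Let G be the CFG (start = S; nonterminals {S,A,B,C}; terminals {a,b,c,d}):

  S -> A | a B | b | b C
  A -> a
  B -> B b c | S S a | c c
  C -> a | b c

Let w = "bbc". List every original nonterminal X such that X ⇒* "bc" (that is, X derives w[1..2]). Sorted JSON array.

CNF form of G:
  S -> T0 C | T2 B | a | b
  A -> a
  B -> B X3 | S X4 | T1 T1
  C -> T0 T1 | a
  T0 -> b
  T1 -> c
  T2 -> a
  X3 -> T0 T1
  X4 -> S T2

Fill CYK table bottom-up, restricted to cells inside w[1..2]:
  T[1,1] 'b' = {S,T0}  orig:{S}
  T[2,2] 'c' = {T1}  orig:{}
  T[1,2] 'bc' = {C,X3}  orig:{C}

Original NTs in T[1,2] deriving "bc": ["C"]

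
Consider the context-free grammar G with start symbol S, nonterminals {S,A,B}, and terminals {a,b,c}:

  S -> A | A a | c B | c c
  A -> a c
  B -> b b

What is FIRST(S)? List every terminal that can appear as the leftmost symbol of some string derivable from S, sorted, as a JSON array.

FIRST iteration:
round 1:
  A via A→a c: +{a}
  B via B→b b: +{b}
  S via S→A: +{a}
  S via S→c B: +{c}
  FIRST(S)={a,c}  FIRST(A)={a}  FIRST(B)={b}
round 2: (stable)
  FIRST(S)={a,c}  FIRST(A)={a}  FIRST(B)={b}

FIRST(S) = ["a", "c"]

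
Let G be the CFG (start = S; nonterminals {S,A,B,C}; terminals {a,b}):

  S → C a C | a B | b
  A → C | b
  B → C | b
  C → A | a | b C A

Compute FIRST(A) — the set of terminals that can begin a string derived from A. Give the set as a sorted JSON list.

FIRST iteration:
iter 1:
  A via A→b: +{b}
  B via B→b: +{b}
  C via C→A: +{b}
  C via C→a: +{a}
  S via S→C a C: +{a,b}
  S: {a,b}  A: {b}  B: {b}  C: {a,b}
iter 2:
  A via A→C: +{a}
  B via B→C: +{a}
  S: {a,b}  A: {a,b}  B: {a,b}  C: {a,b}
iter 3: (no change)
  S: {a,b}  A: {a,b}  B: {a,b}  C: {a,b}

FIRST(A) = ["a", "b"]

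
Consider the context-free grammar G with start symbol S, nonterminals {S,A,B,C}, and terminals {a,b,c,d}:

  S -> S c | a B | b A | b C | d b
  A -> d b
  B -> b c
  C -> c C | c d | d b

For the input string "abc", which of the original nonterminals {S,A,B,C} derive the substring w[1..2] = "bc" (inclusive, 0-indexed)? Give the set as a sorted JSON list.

Convert to CNF:
  S -> S T2 | T0 T1 | T1 A | T1 C | T3 B
  A -> T0 T1
  B -> T1 T2
  C -> T0 T1 | T2 C | T2 T0
  T0 -> d
  T1 -> b
  T2 -> c
  T3 -> a

Fill CYK table bottom-up — only the sub-triangle for w[1..2]:
  [1..1]={T1}  "b"  orig:{}
  [2..2]={T2}  "c"  orig:{}
  [1..2]={B}  "bc"

Original NTs in T[1,2] deriving "bc": ["B"]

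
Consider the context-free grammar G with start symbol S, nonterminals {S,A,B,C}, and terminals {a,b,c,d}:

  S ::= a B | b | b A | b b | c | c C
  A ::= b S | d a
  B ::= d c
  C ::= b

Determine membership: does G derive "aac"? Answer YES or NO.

Convert to CNF:
  S -> T0 A | T0 T0 | T2 B | T3 C | b | c
  A -> T0 S | T1 T2
  B -> T1 T3
  C -> b
  T0 -> b
  T1 -> d
  T2 -> a
  T3 -> c

CYK table (by increasing span):
  T[0,0] 'a' = {T2}  orig:{}
  T[1,1] 'a' = {T2}  orig:{}
  T[2,2] 'c' = {S,T3}  orig:{S}
  T[0,1] 'aa' = ∅
  T[1,2] 'ac' = ∅
  T[0,2] 'aac' = ∅

S ∉ T[0,2] ⇒ NO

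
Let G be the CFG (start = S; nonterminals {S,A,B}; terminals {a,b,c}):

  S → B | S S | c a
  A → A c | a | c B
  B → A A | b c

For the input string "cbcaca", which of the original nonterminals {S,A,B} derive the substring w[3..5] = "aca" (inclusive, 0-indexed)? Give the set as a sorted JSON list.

CNF form of G:
  S -> A A | S S | T0 T2 | T1 T0
  A -> A T0 | T0 B | a
  B -> A A | T1 T0
  T0 -> c
  T1 -> b
  T2 -> a

Fill CYK table bottom-up, restricted to cells inside w[3..5]:
  cell(3,3) a: {A,T2}  orig:{A}
  cell(4,4) c: {T0}  orig:{}
  cell(5,5) a: {A,T2}  orig:{A}
  cell(3,4) ac: {A}
  cell(4,5) ca: {S}
  cell(3,5) aca: {B,S}

Original NTs in T[3,5] deriving "aca": ["B", "S"]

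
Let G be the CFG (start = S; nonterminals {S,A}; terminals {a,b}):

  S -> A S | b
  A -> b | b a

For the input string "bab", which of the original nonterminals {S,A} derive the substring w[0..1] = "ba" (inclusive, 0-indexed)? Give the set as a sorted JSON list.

Convert to CNF:
  S -> A S | b
  A -> T0 T1 | b
  T0 -> b
  T1 -> a

CYK table (by increasing span), restricted to cells inside w[0..1]:
  [0..0]={A,S,T0}  "b"  orig:{A,S}
  [1..1]={T1}  "a"  orig:{}
  [0..1]={A}  "ba"

Original NTs in T[0,1] deriving "ba": ["A"]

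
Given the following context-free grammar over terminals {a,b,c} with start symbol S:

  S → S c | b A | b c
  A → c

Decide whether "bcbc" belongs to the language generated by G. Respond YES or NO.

Convert to CNF:
  S -> S T0 | T1 A | T1 T0
  A -> c
  T0 -> c
  T1 -> b

CYK table (by increasing span):
  T[0,0] 'b' = {T1}  orig:{}
  T[1,1] 'c' = {A,T0}  orig:{A}
  T[2,2] 'b' = {T1}  orig:{}
  T[3,3] 'c' = {A,T0}  orig:{A}
  T[0,1] 'bc' = {S}
  T[1,2] 'cb' = ∅
  T[2,3] 'bc' = {S}
  T[0,2] 'bcb' = ∅
  T[1,3] 'cbc' = ∅
  T[0,3] 'bcbc' = ∅

S ∉ T[0,3] ⇒ NO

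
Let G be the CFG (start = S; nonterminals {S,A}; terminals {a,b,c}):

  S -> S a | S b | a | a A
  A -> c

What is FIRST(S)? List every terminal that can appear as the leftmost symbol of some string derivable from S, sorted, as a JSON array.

FIRST iteration:
iter 1:
  A via A→c: +{c}
  S via S→a: +{a}
  S: {a}  A: {c}
iter 2: (stable)
  S: {a}  A: {c}

FIRST(S) = ["a"]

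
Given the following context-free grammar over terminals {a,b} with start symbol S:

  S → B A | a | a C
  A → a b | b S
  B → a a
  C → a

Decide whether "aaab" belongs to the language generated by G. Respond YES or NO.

CNF form of G:
  S -> B A | T0 C | a
  A -> T0 T1 | T1 S
  B -> T0 T0
  C -> a
  T0 -> a
  T1 -> b

Fill CYK table bottom-up:
  [0..0]={C,S,T0}  "a"  orig:{C,S}
  [1..1]={C,S,T0}  "a"  orig:{C,S}
  [2..2]={C,S,T0}  "a"  orig:{C,S}
  [3..3]={T1}  "b"  orig:{}
  [0..1]={B,S}  "aa"
  [1..2]={B,S}  "aa"
  [2..3]={A}  "ab"
  [0..2]=∅  "aaa"
  [1..3]=∅  "aab"
  [0..3]={S}  "aaab"

S ∈ T[0,3] ⇒ YES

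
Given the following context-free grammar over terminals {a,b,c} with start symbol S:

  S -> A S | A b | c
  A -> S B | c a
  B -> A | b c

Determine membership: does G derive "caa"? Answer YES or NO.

Convert to CNF:
  S -> A S | A T2 | c
  A -> S B | T0 T1
  B -> S B | T0 T1 | T2 T0
  T0 -> c
  T1 -> a
  T2 -> b

CYK table (by increasing span):
  cell(0,0) c: {S,T0}  orig:{S}
  cell(1,1) a: {T1}  orig:{}
  cell(2,2) a: {T1}  orig:{}
  cell(0,1) ca: {A,B}
  cell(1,2) aa: ∅
  cell(0,2) caa: ∅

S ∉ T[0,2] ⇒ NO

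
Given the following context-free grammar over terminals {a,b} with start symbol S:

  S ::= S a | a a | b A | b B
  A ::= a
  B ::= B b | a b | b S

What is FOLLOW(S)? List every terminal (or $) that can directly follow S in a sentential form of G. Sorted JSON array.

Compute FIRST by fixpoint:
[1]
  A via A→a: +{a}
  B via B→a b: +{a}
  B via B→b S: +{b}
  S via S→a a: +{a}
  S via S→b A: +{b}
  S: {a,b}  A: {a}  B: {a,b}
[2] done
  S: {a,b}  A: {a}  B: {a,b}

Compute FOLLOW by fixpoint:
FOLLOW(S) := {$}
[1]
  B→B b: FOLLOW(B) ⊇ FIRST(b) = {b}; new: +{b}
  B→b S: FOLLOW(S) ⊇ FOLLOW(B) ⊇ {b}; new: +{b}
  S→S a: FOLLOW(S) ⊇ FIRST(a) = {a}; new: +{a}
  S→b A: FOLLOW(A) ⊇ FOLLOW(S) ⊇ {$,a,b}; new: +{$,a,b}
  S→b B: FOLLOW(B) ⊇ FOLLOW(S) ⊇ {$,a,b}; new: +{$,a}
  FOLLOW(S)={$,a,b}  FOLLOW(A)={$,a,b}  FOLLOW(B)={$,a,b}
[2] done
  FOLLOW(S)={$,a,b}  FOLLOW(A)={$,a,b}  FOLLOW(B)={$,a,b}

FOLLOW(S) = ["$", "a", "b"]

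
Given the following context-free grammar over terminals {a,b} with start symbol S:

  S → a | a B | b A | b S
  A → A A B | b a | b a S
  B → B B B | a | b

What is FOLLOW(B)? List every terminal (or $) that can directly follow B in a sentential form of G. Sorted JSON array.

FIRST sets, iterate to fixpoint:
[1]
  A via A→b a: +{b}
  B via B→a: +{a}
  B via B→b: +{b}
  S via S→a: +{a}
  S via S→b A: +{b}
  S: {a,b}  A: {b}  B: {a,b}
[2] — fixpoint
  S: {a,b}  A: {b}  B: {a,b}

FOLLOW sets:
initialize: $ ∈ FOLLOW(S)
pass 1:
  A→A A B: FOLLOW(A) ⊇ FIRST(A) = {b}; new: +{b}
  A→A A B: FOLLOW(A) ⊇ FIRST(B) = {a,b}; new: +{a}
  A→A A B: FOLLOW(B) ⊇ FOLLOW(A) ⊇ {a,b}; new: +{a,b}
  A→b a S: FOLLOW(S) ⊇ FOLLOW(A) ⊇ {a,b}; new: +{a,b}
  S→a B: FOLLOW(B) ⊇ FOLLOW(S) ⊇ {$,a,b}; new: +{$}
  S→b A: FOLLOW(A) ⊇ FOLLOW(S) ⊇ {$,a,b}; new: +{$}
  S: {$,a,b}  A: {$,a,b}  B: {$,a,b}
pass 2: done
  S: {$,a,b}  A: {$,a,b}  B: {$,a,b}

FOLLOW(B) = ["$", "a", "b"]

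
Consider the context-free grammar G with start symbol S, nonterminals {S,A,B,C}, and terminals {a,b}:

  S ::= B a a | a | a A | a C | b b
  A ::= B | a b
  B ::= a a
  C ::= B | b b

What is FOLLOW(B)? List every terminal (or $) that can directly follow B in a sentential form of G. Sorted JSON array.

FIRST sets, iterate to fixpoint:
pass 1:
  A via A→a b: +{a}
  B via B→a a: +{a}
  C via C→B: +{a}
  C via C→b b: +{b}
  S via S→B a a: +{a}
  S via S→b b: +{b}
  FIRST(S)={a,b}  FIRST(A)={a}  FIRST(B)={a}  FIRST(C)={a,b}
pass 2: (stable)
  FIRST(S)={a,b}  FIRST(A)={a}  FIRST(B)={a}  FIRST(C)={a,b}

Compute FOLLOW by fixpoint:
seed FOLLOW(S) with $
[1]
  S→B a a: FOLLOW(B) ⊇ FIRST(a) = {a}; new: +{a}
  S→a A: FOLLOW(A) ⊇ FOLLOW(S) ⊇ {$}; new: +{$}
  S→a C: FOLLOW(C) ⊇ FOLLOW(S) ⊇ {$}; new: +{$}
  S: {$}  A: {$}  B: {a}  C: {$}
[2]
  A→B: FOLLOW(B) ⊇ FOLLOW(A) ⊇ {$}; new: +{$}
  S: {$}  A: {$}  B: {$,a}  C: {$}
[3] done
  S: {$}  A: {$}  B: {$,a}  C: {$}

FOLLOW(B) = ["$", "a"]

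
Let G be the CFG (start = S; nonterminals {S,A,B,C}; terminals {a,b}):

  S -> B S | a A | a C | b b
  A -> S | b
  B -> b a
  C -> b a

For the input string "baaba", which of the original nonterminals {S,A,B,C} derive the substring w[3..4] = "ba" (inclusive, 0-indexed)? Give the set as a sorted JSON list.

CNF form of G:
  S -> B S | T0 A | T0 C | T1 T1
  A -> B S | T0 A | T0 C | T1 T1 | b
  B -> T1 T0
  C -> T1 T0
  T0 -> a
  T1 -> b

CYK fill, restricted to cells inside w[3..4]:
  [3..3]={A,T1}  "b"  orig:{A}
  [4..4]={T0}  "a"  orig:{}
  [3..4]={B,C}  "ba"

Original NTs in T[3,4] deriving "ba": ["B", "C"]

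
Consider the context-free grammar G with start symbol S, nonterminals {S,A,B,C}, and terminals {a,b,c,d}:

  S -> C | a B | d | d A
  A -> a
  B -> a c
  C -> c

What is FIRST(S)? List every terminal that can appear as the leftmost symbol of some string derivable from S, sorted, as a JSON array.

FIRST sets, iterate to fixpoint:
[1]
  A via A→a: +{a}
  B via B→a c: +{a}
  C via C→c: +{c}
  S via S→C: +{c}
  S via S→a B: +{a}
  S via S→d: +{d}
  FIRST(S)={a,c,d}  FIRST(A)={a}  FIRST(B)={a}  FIRST(C)={c}
[2] (stable)
  FIRST(S)={a,c,d}  FIRST(A)={a}  FIRST(B)={a}  FIRST(C)={c}

FIRST(S) = ["a", "c", "d"]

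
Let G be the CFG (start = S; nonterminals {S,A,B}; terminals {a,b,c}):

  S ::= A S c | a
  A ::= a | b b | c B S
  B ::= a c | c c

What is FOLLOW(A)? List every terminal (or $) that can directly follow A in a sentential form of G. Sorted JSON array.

FIRST sets, iterate to fixpoint:
iter 1:
  A via A→a: +{a}
  A via A→b b: +{b}
  A via A→c B S: +{c}
  B via B→a c: +{a}
  B via B→c c: +{c}
  S via S→A S c: +{a,b,c}
  FIRST(S)={a,b,c}  FIRST(A)={a,b,c}  FIRST(B)={a,c}
iter 2: — fixpoint
  FIRST(S)={a,b,c}  FIRST(A)={a,b,c}  FIRST(B)={a,c}

FOLLOW iteration:
FOLLOW(S) := {$}
pass 1:
  A→c B S: FOLLOW(B) ⊇ FIRST(S) = {a,b,c}; new: +{a,b,c}
  S→A S c: FOLLOW(A) ⊇ FIRST(S) = {a,b,c}; new: +{a,b,c}
  S→A S c: FOLLOW(S) ⊇ FIRST(c) = {c}; new: +{c}
  S: {$,c}  A: {a,b,c}  B: {a,b,c}
pass 2:
  A→c B S: FOLLOW(S) ⊇ FOLLOW(A) ⊇ {a,b,c}; new: +{a,b}
  S: {$,a,b,c}  A: {a,b,c}  B: {a,b,c}
pass 3: done
  S: {$,a,b,c}  A: {a,b,c}  B: {a,b,c}

FOLLOW(A) = ["a", "b", "c"]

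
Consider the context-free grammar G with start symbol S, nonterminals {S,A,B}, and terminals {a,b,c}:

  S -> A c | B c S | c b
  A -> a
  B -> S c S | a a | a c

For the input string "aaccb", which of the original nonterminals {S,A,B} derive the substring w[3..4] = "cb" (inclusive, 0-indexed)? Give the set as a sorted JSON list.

CNF form of G:
  S -> A T0 | B X4 | T0 T2
  A -> a
  B -> S X3 | T1 T0 | T1 T1
  T0 -> c
  T1 -> a
  T2 -> b
  X3 -> T0 S
  X4 -> T0 S

CYK table (by increasing span) — only the sub-triangle for w[3..4]:
  T[3,3] 'c' = {T0}  orig:{}
  T[4,4] 'b' = {T2}  orig:{}
  T[3,4] 'cb' = {S}

Original NTs in T[3,4] deriving "cb": ["S"]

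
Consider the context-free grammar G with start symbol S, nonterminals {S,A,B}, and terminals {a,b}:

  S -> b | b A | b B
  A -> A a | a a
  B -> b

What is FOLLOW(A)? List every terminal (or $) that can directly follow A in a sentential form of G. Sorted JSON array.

FIRST iteration:
round 1:
  A via A→a a: +{a}
  B via B→b: +{b}
  S via S→b: +{b}
  FIRST[S]={b}  FIRST[A]={a}  FIRST[B]={b}
round 2: (no change)
  FIRST[S]={b}  FIRST[A]={a}  FIRST[B]={b}

FOLLOW sets:
seed FOLLOW(S) with $
pass 1:
  A→A a: FOLLOW(A) ⊇ FIRST(a) = {a}; new: +{a}
  S→b A: FOLLOW(A) ⊇ FOLLOW(S) ⊇ {$}; new: +{$}
  S→b B: FOLLOW(B) ⊇ FOLLOW(S) ⊇ {$}; new: +{$}
  FOLLOW[S]={$}  FOLLOW[A]={$,a}  FOLLOW[B]={$}
pass 2: (no change)
  FOLLOW[S]={$}  FOLLOW[A]={$,a}  FOLLOW[B]={$}

FOLLOW(A) = ["$", "a"]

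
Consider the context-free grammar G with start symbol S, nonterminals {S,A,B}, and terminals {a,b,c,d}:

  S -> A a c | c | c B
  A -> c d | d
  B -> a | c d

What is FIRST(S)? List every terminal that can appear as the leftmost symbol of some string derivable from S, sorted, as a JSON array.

FIRST iteration:
[1]
  A via A→c d: +{c}
  A via A→d: +{d}
  B via B→a: +{a}
  B via B→c d: +{c}
  S via S→A a c: +{c,d}
  FIRST[S]={c,d}  FIRST[A]={c,d}  FIRST[B]={a,c}
[2] (stable)
  FIRST[S]={c,d}  FIRST[A]={c,d}  FIRST[B]={a,c}

FIRST(S) = ["c", "d"]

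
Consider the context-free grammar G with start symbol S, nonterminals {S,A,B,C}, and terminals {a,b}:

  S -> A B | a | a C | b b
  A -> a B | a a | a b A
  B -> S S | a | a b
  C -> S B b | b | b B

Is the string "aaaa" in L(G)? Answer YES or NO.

CNF form of G:
  S -> A B | T0 C | T1 T1 | a
  A -> T0 B | T0 T0 | T0 X2
  B -> S S | T0 T1 | a
  C -> S X3 | T1 B | b
  T0 -> a
  T1 -> b
  X2 -> T1 A
  X3 -> B T1

CYK fill:
  T[0,0] 'a' = {B,S,T0}  orig:{B,S}
  T[1,1] 'a' = {B,S,T0}  orig:{B,S}
  T[2,2] 'a' = {B,S,T0}  orig:{B,S}
  T[3,3] 'a' = {B,S,T0}  orig:{B,S}
  T[0,1] 'aa' = {A,B}
  T[1,2] 'aa' = {A,B}
  T[2,3] 'aa' = {A,B}
  T[0,2] 'aaa' = {A,S}
  T[1,3] 'aaa' = {A,S}
  T[0,3] 'aaaa' = {B,S}

S ∈ T[0,3] ⇒ YES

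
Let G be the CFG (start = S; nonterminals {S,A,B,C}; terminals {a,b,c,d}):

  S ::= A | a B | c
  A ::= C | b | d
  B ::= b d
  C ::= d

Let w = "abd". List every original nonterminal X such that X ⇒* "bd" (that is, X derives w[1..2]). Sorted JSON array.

Convert to CNF:
  S -> T2 B | b | c | d
  A -> b | d
  B -> T0 T1
  C -> d
  T0 -> b
  T1 -> d
  T2 -> a

CYK fill (cells [i..j] with 1 ≤ i ≤ j ≤ 2 only):
  T[1,1] 'b' = {A,S,T0}  orig:{A,S}
  T[2,2] 'd' = {A,C,S,T1}  orig:{A,C,S}
  T[1,2] 'bd' = {B}

Original NTs in T[1,2] deriving "bd": ["B"]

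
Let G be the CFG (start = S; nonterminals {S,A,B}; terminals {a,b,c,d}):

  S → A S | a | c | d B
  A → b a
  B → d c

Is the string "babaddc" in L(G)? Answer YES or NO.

CNF form of G:
  S -> A S | T2 B | a | c
  A -> T0 T1
  B -> T2 T3
  T0 -> b
  T1 -> a
  T2 -> d
  T3 -> c

Fill CYK table bottom-up:
  cell(0,0) b: {T0}  orig:{}
  cell(1,1) a: {S,T1}  orig:{S}
  cell(2,2) b: {T0}  orig:{}
  cell(3,3) a: {S,T1}  orig:{S}
  cell(4,4) d: {T2}  orig:{}
  cell(5,5) d: {T2}  orig:{}
  cell(6,6) c: {S,T3}  orig:{S}
  cell(0,1) ba: {A}
  cell(1,2) ab: ∅
  cell(2,3) ba: {A}
  cell(3,4) ad: ∅
  cell(4,5) dd: ∅
  cell(5,6) dc: {B}
  cell(0,2) bab: ∅
  cell(1,3) aba: ∅
  cell(2,4) bad: ∅
  cell(3,5) add: ∅
  cell(4,6) ddc: {S}
  cell(0,3) baba: ∅
  cell(1,4) abad: ∅
  cell(2,5) badd: ∅
  cell(3,6) addc: ∅
  cell(0,4) babad: ∅
  cell(1,5) abadd: ∅
  cell(2,6) baddc: {S}
  cell(0,5) babadd: ∅
  cell(1,6) abaddc: ∅
  cell(0,6) babaddc: {S}

S ∈ T[0,6] ⇒ YES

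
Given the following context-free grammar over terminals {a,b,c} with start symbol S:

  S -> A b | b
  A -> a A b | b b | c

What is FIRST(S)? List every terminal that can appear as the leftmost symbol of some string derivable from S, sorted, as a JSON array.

Compute FIRST by fixpoint:
[1]
  A via A→a A b: +{a}
  A via A→b b: +{b}
  A via A→c: +{c}
  S via S→A b: +{a,b,c}
  FIRST(S)={a,b,c}  FIRST(A)={a,b,c}
[2] (stable)
  FIRST(S)={a,b,c}  FIRST(A)={a,b,c}

FIRST(S) = ["a", "b", "c"]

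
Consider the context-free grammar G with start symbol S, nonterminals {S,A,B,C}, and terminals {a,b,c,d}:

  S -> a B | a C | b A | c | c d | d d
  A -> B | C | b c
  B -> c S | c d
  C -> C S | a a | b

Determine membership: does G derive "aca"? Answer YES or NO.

Convert to CNF:
  S -> T0 B | T0 C | T1 A | T2 T3 | T3 T3 | c
  A -> C S | T0 T0 | T1 T2 | T2 S | T2 T3 | b
  B -> T2 S | T2 T3
  C -> C S | T0 T0 | b
  T0 -> a
  T1 -> b
  T2 -> c
  T3 -> d

Fill CYK table bottom-up:
  cell(0,0) a: {T0}  orig:{}
  cell(1,1) c: {S,T2}  orig:{S}
  cell(2,2) a: {T0}  orig:{}
  cell(0,1) ac: ∅
  cell(1,2) ca: ∅
  cell(0,2) aca: ∅

S ∉ T[0,2] ⇒ NO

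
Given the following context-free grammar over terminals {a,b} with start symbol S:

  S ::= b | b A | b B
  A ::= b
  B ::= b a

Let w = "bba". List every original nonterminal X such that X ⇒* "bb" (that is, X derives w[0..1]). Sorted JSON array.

Convert to CNF:
  S -> T0 A | T0 B | b
  A -> b
  B -> T0 T1
  T0 -> b
  T1 -> a

Fill CYK table bottom-up — only the sub-triangle for w[0..1]:
  cell(0,0) b: {A,S,T0}  orig:{A,S}
  cell(1,1) b: {A,S,T0}  orig:{A,S}
  cell(0,1) bb: {S}

Original NTs in T[0,1] deriving "bb": ["S"]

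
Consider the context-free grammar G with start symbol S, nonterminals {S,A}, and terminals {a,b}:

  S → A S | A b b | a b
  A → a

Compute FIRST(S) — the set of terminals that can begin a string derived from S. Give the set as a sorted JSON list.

Compute FIRST by fixpoint:
round 1:
  A via A→a: +{a}
  S via S→A S: +{a}
  S: {a}  A: {a}
round 2: (stable)
  S: {a}  A: {a}

FIRST(S) = ["a"]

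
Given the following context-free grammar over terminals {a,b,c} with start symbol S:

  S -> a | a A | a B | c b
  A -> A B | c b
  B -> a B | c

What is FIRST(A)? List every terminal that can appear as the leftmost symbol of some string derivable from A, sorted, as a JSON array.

Compute FIRST by fixpoint:
pass 1:
  A via A→c b: +{c}
  B via B→a B: +{a}
  B via B→c: +{c}
  S via S→a: +{a}
  S via S→c b: +{c}
  FIRST(S)={a,c}  FIRST(A)={c}  FIRST(B)={a,c}
pass 2: (no change)
  FIRST(S)={a,c}  FIRST(A)={c}  FIRST(B)={a,c}

FIRST(A) = ["c"]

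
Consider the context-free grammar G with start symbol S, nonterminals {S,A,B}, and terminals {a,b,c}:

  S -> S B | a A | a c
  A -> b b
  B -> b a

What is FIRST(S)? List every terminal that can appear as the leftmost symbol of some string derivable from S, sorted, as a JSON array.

FIRST sets, iterate to fixpoint:
round 1:
  A via A→b b: +{b}
  B via B→b a: +{b}
  S via S→a A: +{a}
  FIRST(S)={a}  FIRST(A)={b}  FIRST(B)={b}
round 2: (no change)
  FIRST(S)={a}  FIRST(A)={b}  FIRST(B)={b}

FIRST(S) = ["a"]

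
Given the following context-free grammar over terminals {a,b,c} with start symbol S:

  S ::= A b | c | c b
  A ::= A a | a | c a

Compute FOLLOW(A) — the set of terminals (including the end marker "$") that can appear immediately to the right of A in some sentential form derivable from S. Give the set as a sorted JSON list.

FIRST iteration:
[1]
  A via A→a: +{a}
  A via A→c a: +{c}
  S via S→A b: +{a,c}
  FIRST[S]={a,c}  FIRST[A]={a,c}
[2] — fixpoint
  FIRST[S]={a,c}  FIRST[A]={a,c}

Compute FOLLOW by fixpoint:
initialize: $ ∈ FOLLOW(S)
[1]
  A→A a: FOLLOW(A) ⊇ FIRST(a) = {a}; new: +{a}
  S→A b: FOLLOW(A) ⊇ FIRST(b) = {b}; new: +{b}
  FOLLOW(S)={$}  FOLLOW(A)={a,b}
[2] — fixpoint
  FOLLOW(S)={$}  FOLLOW(A)={a,b}

FOLLOW(A) = ["a", "b"]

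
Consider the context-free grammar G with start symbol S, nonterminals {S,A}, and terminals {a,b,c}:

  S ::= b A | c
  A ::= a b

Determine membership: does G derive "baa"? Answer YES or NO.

Convert to CNF:
  S -> T1 A | c
  A -> T0 T1
  T0 -> a
  T1 -> b

Fill CYK table bottom-up:
  [0..0]={T1}  "b"  orig:{}
  [1..1]={T0}  "a"  orig:{}
  [2..2]={T0}  "a"  orig:{}
  [0..1]=∅  "ba"
  [1..2]=∅  "aa"
  [0..2]=∅  "baa"

S ∉ T[0,2] ⇒ NO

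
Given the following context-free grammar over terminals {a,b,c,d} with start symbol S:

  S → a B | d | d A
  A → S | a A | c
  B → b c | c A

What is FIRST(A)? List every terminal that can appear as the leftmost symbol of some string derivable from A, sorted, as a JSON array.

FIRST iteration:
round 1:
  A via A→a A: +{a}
  A via A→c: +{c}
  B via B→b c: +{b}
  B via B→c A: +{c}
  S via S→a B: +{a}
  S via S→d: +{d}
  FIRST[S]={a,d}  FIRST[A]={a,c}  FIRST[B]={b,c}
round 2:
  A via A→S: +{d}
  FIRST[S]={a,d}  FIRST[A]={a,c,d}  FIRST[B]={b,c}
round 3: done
  FIRST[S]={a,d}  FIRST[A]={a,c,d}  FIRST[B]={b,c}

FIRST(A) = ["a", "c", "d"]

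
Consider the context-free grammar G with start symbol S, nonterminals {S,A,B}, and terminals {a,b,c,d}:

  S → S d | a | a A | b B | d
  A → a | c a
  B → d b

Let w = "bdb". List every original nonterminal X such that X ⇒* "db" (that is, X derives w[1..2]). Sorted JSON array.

CNF form of G:
  S -> S T2 | T1 A | T3 B | a | d
  A -> T0 T1 | a
  B -> T2 T3
  T0 -> c
  T1 -> a
  T2 -> d
  T3 -> b

CYK table (by increasing span) (cells [i..j] with 1 ≤ i ≤ j ≤ 2 only):
  T[1,1] 'd' = {S,T2}  orig:{S}
  T[2,2] 'b' = {T3}  orig:{}
  T[1,2] 'db' = {B}

Original NTs in T[1,2] deriving "db": ["B"]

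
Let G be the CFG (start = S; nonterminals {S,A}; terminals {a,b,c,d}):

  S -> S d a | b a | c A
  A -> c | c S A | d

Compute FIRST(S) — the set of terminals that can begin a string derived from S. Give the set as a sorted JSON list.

Compute FIRST by fixpoint:
pass 1:
  A via A→c: +{c}
  A via A→d: +{d}
  S via S→b a: +{b}
  S via S→c A: +{c}
  S: {b,c}  A: {c,d}
pass 2: (stable)
  S: {b,c}  A: {c,d}

FIRST(S) = ["b", "c"]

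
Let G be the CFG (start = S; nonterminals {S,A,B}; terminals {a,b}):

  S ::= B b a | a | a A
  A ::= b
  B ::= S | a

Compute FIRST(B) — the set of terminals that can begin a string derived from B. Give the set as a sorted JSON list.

FIRST sets, iterate to fixpoint:
pass 1:
  A via A→b: +{b}
  B via B→a: +{a}
  S via S→B b a: +{a}
  FIRST(S)={a}  FIRST(A)={b}  FIRST(B)={a}
pass 2: (stable)
  FIRST(S)={a}  FIRST(A)={b}  FIRST(B)={a}

FIRST(B) = ["a"]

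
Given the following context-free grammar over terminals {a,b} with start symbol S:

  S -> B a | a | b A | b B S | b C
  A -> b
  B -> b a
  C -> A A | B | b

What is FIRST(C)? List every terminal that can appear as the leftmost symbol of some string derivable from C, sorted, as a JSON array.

FIRST sets, iterate to fixpoint:
[1]
  A via A→b: +{b}
  B via B→b a: +{b}
  C via C→A A: +{b}
  S via S→B a: +{b}
  S via S→a: +{a}
  FIRST[S]={a,b}  FIRST[A]={b}  FIRST[B]={b}  FIRST[C]={b}
[2] (stable)
  FIRST[S]={a,b}  FIRST[A]={b}  FIRST[B]={b}  FIRST[C]={b}

FIRST(C) = ["b"]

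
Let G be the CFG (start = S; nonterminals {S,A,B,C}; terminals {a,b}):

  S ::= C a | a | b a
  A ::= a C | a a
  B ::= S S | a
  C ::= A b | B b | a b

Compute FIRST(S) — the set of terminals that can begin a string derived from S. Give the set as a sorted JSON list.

FIRST iteration:
[1]
  A via A→a C: +{a}
  B via B→a: +{a}
  C via C→A b: +{a}
  S via S→C a: +{a}
  S via S→b a: +{b}
  S: {a,b}  A: {a}  B: {a}  C: {a}
[2]
  B via B→S S: +{b}
  C via C→B b: +{b}
  S: {a,b}  A: {a}  B: {a,b}  C: {a,b}
[3] — fixpoint
  S: {a,b}  A: {a}  B: {a,b}  C: {a,b}

FIRST(S) = ["a", "b"]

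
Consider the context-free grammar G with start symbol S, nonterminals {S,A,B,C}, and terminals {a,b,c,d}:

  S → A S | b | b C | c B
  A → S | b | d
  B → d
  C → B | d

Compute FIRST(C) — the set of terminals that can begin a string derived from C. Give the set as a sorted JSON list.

FIRST iteration:
[1]
  A via A→b: +{b}
  A via A→d: +{d}
  B via B→d: +{d}
  C via C→B: +{d}
  S via S→A S: +{b,d}
  S via S→c B: +{c}
  FIRST(S)={b,c,d}  FIRST(A)={b,d}  FIRST(B)={d}  FIRST(C)={d}
[2]
  A via A→S: +{c}
  FIRST(S)={b,c,d}  FIRST(A)={b,c,d}  FIRST(B)={d}  FIRST(C)={d}
[3] done
  FIRST(S)={b,c,d}  FIRST(A)={b,c,d}  FIRST(B)={d}  FIRST(C)={d}

FIRST(C) = ["d"]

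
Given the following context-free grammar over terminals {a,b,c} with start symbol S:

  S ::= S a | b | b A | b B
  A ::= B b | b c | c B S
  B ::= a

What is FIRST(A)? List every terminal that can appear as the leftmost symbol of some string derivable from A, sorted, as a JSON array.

Compute FIRST by fixpoint:
round 1:
  A via A→b c: +{b}
  A via A→c B S: +{c}
  B via B→a: +{a}
  S via S→b: +{b}
  FIRST[S]={b}  FIRST[A]={b,c}  FIRST[B]={a}
round 2:
  A via A→B b: +{a}
  FIRST[S]={b}  FIRST[A]={a,b,c}  FIRST[B]={a}
round 3: — fixpoint
  FIRST[S]={b}  FIRST[A]={a,b,c}  FIRST[B]={a}

FIRST(A) = ["a", "b", "c"]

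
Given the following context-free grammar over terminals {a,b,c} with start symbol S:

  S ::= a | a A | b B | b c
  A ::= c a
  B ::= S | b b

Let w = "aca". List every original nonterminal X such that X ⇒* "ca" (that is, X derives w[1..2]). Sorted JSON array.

Convert to CNF:
  S -> T1 A | T2 B | T2 T0 | a
  A -> T0 T1
  B -> T1 A | T2 B | T2 T0 | T2 T2 | a
  T0 -> c
  T1 -> a
  T2 -> b

CYK table (by increasing span), restricted to cells inside w[1..2]:
  cell(1,1) c: {T0}  orig:{}
  cell(2,2) a: {B,S,T1}  orig:{B,S}
  cell(1,2) ca: {A}

Original NTs in T[1,2] deriving "ca": ["A"]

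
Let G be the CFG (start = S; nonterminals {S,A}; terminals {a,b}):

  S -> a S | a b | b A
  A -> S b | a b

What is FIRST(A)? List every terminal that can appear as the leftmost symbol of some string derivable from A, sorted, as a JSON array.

FIRST sets, iterate to fixpoint:
[1]
  A via A→a b: +{a}
  S via S→a S: +{a}
  S via S→b A: +{b}
  S: {a,b}  A: {a}
[2]
  A via A→S b: +{b}
  S: {a,b}  A: {a,b}
[3] (no change)
  S: {a,b}  A: {a,b}

FIRST(A) = ["a", "b"]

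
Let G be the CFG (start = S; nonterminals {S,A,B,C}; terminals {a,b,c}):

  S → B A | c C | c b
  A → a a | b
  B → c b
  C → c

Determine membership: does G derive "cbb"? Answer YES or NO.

CNF form of G:
  S -> B A | T1 C | T1 T2
  A -> T0 T0 | b
  B -> T1 T2
  C -> c
  T0 -> a
  T1 -> c
  T2 -> b

CYK table (by increasing span):
  [0..0]={C,T1}  "c"  orig:{C}
  [1..1]={A,T2}  "b"  orig:{A}
  [2..2]={A,T2}  "b"  orig:{A}
  [0..1]={B,S}  "cb"
  [1..2]=∅  "bb"
  [0..2]={S}  "cbb"

S ∈ T[0,2] ⇒ YES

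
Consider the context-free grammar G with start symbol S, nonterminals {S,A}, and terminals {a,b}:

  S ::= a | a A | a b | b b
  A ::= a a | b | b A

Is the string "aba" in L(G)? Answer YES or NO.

Convert to CNF:
  S -> T0 A | T0 T1 | T1 T1 | a
  A -> T0 T0 | T1 A | b
  T0 -> a
  T1 -> b

CYK table (by increasing span):
  cell(0,0) a: {S,T0}  orig:{S}
  cell(1,1) b: {A,T1}  orig:{A}
  cell(2,2) a: {S,T0}  orig:{S}
  cell(0,1) ab: {S}
  cell(1,2) ba: ∅
  cell(0,2) aba: ∅

S ∉ T[0,2] ⇒ NO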